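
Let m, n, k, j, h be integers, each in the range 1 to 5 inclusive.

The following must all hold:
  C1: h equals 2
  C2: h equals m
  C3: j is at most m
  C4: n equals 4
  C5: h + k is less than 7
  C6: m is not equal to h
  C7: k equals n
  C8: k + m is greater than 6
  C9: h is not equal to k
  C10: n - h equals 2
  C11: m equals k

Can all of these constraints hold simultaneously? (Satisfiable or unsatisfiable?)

Constraint 1 fixes h = 2 and constraint 4 fixes n = 4. Constraints 2, 7, and 11 give h = m = k = n, so h = n. But 2 ≠ 4 — contradiction.

Unsatisfiable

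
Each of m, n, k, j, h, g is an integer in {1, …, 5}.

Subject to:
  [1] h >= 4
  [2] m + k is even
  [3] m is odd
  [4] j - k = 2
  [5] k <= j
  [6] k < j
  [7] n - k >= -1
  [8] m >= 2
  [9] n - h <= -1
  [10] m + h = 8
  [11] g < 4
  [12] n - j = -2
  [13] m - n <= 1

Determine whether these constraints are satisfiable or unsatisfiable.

Satisfiable

Try m = 3, n = 3, k = 3, j = 5, h = 5, g = 1.
Check constraint 4: j - k = 2; constraint 7: n - k = 0. The remaining constraints are straightforward to verify.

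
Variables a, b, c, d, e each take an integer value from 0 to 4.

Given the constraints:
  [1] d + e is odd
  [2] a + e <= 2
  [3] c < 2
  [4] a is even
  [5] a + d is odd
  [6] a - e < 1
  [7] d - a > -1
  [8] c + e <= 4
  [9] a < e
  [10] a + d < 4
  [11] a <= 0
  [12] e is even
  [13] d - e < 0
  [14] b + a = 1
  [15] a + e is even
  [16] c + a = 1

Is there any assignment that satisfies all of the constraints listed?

Try a = 0, b = 1, c = 1, d = 1, e = 2.
Check constraint 2: a + e = 2; constraint 6: a - e = -2. The remaining constraints are straightforward to verify.

Satisfiable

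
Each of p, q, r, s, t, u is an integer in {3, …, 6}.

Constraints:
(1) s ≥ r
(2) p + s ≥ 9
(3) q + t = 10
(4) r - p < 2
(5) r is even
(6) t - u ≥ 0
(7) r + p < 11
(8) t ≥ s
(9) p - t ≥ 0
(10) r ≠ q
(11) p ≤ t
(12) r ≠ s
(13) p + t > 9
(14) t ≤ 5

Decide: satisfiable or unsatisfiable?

Satisfiable

One satisfying assignment is p = 5, q = 5, r = 4, s = 5, t = 5, u = 4.
For the less obvious constraints — constraint 2: p + s = 10; constraint 3: q + t = 10; constraint 4: r - p = -1 — and the others hold by inspection.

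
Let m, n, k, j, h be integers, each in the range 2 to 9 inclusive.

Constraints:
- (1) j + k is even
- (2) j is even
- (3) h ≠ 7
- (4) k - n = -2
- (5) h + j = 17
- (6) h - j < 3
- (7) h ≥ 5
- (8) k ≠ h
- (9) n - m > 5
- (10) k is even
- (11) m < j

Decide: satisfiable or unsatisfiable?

Satisfiable

The assignment m = 2, n = 8, k = 6, j = 8, h = 9 works:
  constraint 4 holds since k - n = -2.
  constraint 5 holds since h + j = 17.
The rest check out directly.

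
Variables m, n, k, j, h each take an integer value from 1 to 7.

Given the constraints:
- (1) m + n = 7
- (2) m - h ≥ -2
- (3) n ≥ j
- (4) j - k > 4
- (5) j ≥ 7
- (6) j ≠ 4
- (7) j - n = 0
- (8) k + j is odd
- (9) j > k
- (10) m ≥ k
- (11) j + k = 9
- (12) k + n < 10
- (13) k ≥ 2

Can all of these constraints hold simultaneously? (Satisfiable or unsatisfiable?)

Unsatisfiable

From constraints 10 and 13: m ≥ k ≥ 2. From constraints 3 and 5: n ≥ j ≥ 7. Hence m + n ≥ 9. But constraint 1 requires m + n = 7, and 7 < 9. Contradiction.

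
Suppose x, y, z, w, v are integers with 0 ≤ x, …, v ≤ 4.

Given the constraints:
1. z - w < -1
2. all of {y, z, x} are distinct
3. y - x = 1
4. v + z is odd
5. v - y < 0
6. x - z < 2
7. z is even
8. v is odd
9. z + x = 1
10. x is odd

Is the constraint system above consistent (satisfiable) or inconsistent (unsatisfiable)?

Try x = 1, y = 2, z = 0, w = 4, v = 1.
Check constraint 1: z - w = -4; constraint 3: y - x = 1. The remaining constraints are straightforward to verify.

Satisfiable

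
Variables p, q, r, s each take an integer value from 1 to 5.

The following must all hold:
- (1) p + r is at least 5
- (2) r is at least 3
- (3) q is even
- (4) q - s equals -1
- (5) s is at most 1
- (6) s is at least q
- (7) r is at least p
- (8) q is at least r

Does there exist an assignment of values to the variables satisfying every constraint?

From constraints 2 and 8: q ≥ r and r ≥ 3, so q ≥ 3. From constraints 5 and 6: q ≤ s and s ≤ 1, so q ≤ 1. But 1 < 3, so no value of q works.

Unsatisfiable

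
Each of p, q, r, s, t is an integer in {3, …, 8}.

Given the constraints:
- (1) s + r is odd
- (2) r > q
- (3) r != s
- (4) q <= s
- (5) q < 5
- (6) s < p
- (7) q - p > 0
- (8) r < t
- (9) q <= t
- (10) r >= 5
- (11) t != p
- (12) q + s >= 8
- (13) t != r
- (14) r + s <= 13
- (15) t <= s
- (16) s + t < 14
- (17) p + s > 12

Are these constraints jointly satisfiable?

Unsatisfiable

Constraints 2, 6, 7, 8, and 15 give p < q, q < r, r < t, t ≤ s, s < p. Chaining: p < q < r < t ≤ s < p, which forces p < p — impossible.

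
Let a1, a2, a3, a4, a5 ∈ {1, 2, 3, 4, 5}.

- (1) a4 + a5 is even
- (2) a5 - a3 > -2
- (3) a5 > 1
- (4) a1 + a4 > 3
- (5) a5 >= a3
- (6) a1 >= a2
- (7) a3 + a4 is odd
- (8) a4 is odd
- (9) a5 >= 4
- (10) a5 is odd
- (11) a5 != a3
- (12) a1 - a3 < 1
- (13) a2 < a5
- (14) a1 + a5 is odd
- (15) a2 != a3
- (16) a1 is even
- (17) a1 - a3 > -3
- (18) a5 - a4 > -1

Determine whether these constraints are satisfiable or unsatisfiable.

Setting (a1, a2, a3, a4, a5) = (2, 1, 4, 3, 5) satisfies everything: constraint 2: a5 - a3 = 1; constraint 4: a1 + a4 = 5; constraint 12: a1 - a3 = -2, and the others follow.

Satisfiable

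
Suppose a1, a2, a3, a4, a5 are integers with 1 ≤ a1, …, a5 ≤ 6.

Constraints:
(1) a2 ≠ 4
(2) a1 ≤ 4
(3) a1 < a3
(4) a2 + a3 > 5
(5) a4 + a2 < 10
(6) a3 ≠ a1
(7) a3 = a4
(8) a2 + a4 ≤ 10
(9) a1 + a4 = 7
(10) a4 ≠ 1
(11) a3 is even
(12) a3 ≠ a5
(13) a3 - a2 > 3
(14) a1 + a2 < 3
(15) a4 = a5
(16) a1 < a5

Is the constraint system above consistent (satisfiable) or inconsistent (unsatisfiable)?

From constraints 7 and 15, a3 = a4 = a5, so a3 = a5. But constraint 12 says a3 ≠ a5. Contradiction.

Unsatisfiable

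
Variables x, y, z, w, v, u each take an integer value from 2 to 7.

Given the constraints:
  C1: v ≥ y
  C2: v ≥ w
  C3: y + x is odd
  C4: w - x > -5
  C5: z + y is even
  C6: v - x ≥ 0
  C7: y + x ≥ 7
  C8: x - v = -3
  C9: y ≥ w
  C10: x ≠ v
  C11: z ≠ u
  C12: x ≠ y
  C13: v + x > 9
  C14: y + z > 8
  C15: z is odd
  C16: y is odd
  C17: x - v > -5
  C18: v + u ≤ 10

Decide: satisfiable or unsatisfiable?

Satisfiable

One satisfying assignment is x = 4, y = 3, z = 7, w = 2, v = 7, u = 2.
For the less obvious constraints — constraint 4: w - x = -2; constraint 6: v - x = 3; constraint 7: y + x = 7 — and the others hold by inspection.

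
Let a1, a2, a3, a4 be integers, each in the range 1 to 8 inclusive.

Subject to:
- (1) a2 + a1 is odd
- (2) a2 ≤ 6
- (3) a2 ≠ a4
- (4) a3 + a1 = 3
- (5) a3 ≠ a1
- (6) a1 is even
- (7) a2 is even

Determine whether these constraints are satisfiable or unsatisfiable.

Constraint 7 makes a2 even and constraint 6 makes a1 even, so a2 + a1 must be even. Constraint 1 says a2 + a1 is odd — contradiction.

Unsatisfiable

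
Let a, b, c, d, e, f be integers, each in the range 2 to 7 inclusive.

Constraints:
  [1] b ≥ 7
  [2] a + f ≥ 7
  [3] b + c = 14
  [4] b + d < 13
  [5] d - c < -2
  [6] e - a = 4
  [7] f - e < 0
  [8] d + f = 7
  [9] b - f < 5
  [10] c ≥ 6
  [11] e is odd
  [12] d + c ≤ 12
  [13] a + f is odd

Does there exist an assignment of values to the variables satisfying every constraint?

Satisfiable

One satisfying assignment is a = 3, b = 7, c = 7, d = 3, e = 7, f = 4.
For the less obvious constraints — constraint 2: a + f = 7; constraint 3: b + c = 14 — and the others hold by inspection.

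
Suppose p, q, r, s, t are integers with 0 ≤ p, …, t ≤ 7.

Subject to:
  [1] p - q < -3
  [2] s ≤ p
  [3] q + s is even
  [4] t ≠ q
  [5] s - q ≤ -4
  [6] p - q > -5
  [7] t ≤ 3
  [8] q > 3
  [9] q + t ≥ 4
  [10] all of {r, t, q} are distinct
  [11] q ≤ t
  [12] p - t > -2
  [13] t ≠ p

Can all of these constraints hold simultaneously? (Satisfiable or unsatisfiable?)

Unsatisfiable

From constraint 8: q ≥ 4. From constraints 7 and 11: q ≤ t and t ≤ 3, so q ≤ 3. But 3 < 4, so no value of q works.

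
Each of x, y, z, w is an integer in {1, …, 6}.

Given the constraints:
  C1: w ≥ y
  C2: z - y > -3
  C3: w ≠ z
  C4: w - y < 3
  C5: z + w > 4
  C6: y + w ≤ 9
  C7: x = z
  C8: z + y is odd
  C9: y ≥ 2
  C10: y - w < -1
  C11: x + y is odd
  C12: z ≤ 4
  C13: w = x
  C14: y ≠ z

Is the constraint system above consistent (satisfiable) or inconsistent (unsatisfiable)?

Unsatisfiable

From constraints 7 and 13, w = x = z, so w = z. But constraint 3 says w ≠ z. Contradiction.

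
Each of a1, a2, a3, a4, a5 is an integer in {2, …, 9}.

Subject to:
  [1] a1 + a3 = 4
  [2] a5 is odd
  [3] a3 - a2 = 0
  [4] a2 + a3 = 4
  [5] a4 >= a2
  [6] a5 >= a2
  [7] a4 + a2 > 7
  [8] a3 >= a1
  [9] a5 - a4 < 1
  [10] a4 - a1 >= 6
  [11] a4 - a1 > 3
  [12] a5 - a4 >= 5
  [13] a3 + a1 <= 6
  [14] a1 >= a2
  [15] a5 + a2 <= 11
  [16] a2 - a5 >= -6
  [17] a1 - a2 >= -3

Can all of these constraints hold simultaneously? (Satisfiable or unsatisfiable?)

Constraints 10, 12, 16, and 17 give a4 − a1 ≥ 6, a1 − a2 ≥ -3, a2 − a5 ≥ -6, a5 − a4 ≥ 5.
Adding all 4 inequalities: the left sides telescope to 0, and the right sides sum to 6 + (-3) + (-6) + 5 = 2. So 0 ≥ 2, which is false.

Unsatisfiable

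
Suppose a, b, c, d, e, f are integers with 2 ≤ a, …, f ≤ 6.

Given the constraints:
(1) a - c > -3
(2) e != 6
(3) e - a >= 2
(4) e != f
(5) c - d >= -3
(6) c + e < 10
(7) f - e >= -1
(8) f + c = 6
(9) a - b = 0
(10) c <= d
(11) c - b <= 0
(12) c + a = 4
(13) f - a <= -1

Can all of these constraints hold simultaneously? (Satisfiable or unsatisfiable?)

Constraints 3, 7, and 13 give e − a ≥ 2, a − f ≥ 1, f − e ≥ -1.
Adding all 3 inequalities: the left sides telescope to 0, and the right sides sum to 2 + 1 + (-1) = 2. So 0 ≥ 2, which is false.

Unsatisfiable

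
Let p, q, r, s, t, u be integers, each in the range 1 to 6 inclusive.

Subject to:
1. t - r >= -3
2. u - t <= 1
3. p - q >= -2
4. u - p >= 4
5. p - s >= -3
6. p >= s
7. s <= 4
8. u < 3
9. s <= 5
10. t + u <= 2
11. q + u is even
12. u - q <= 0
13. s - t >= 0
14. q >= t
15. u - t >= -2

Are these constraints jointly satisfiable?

Unsatisfiable

Constraints 3, 4, and 12 give p − q ≥ -2, q − u ≥ 0, u − p ≥ 4.
Adding all 3 inequalities: the left sides telescope to 0, and the right sides sum to (-2) + 0 + 4 = 2. So 0 ≥ 2, which is false.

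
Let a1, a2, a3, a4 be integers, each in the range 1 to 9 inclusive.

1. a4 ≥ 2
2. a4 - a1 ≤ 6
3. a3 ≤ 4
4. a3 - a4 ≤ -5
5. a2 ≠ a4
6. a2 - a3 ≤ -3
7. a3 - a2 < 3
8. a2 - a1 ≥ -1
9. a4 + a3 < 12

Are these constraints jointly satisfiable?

Constraints 2, 4, 6, and 8 give a1 − a4 ≥ -6, a4 − a3 ≥ 5, a3 − a2 ≥ 3, a2 − a1 ≥ -1.
Adding all 4 inequalities: the left sides telescope to 0, and the right sides sum to (-6) + 5 + 3 + (-1) = 1. So 0 ≥ 1, which is false.

Unsatisfiable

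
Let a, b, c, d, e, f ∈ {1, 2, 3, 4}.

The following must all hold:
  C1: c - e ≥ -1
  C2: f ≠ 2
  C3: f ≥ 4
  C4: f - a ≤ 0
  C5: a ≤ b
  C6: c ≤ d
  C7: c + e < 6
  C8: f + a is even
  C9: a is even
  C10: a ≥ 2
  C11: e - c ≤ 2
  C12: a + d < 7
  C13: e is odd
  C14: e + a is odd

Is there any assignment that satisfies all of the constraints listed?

Take a = 4, b = 4, c = 2, d = 2, e = 1, f = 4. Then constraint 1: c - e = 1; constraint 4: f - a = 0, and every other listed constraint is also met.

Satisfiable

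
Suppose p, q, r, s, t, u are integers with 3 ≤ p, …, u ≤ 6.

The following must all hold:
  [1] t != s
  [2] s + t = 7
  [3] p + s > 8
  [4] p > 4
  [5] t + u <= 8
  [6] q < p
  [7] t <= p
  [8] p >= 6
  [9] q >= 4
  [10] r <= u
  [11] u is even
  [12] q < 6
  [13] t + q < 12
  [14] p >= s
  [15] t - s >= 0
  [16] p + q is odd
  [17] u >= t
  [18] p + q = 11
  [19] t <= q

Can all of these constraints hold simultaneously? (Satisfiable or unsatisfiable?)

Satisfiable

Take p = 6, q = 5, r = 4, s = 3, t = 4, u = 4. Then constraint 2: s + t = 7; constraint 3: p + s = 9, and every other listed constraint is also met.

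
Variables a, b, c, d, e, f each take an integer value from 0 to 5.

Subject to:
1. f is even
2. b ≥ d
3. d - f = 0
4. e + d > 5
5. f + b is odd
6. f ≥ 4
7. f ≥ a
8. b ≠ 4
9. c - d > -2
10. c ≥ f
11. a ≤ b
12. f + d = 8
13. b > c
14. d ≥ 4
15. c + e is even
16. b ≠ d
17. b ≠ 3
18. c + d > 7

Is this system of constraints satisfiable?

Try a = 4, b = 5, c = 4, d = 4, e = 4, f = 4.
Check constraint 3: d - f = 0; constraint 4: e + d = 8. The remaining constraints are straightforward to verify.

Satisfiable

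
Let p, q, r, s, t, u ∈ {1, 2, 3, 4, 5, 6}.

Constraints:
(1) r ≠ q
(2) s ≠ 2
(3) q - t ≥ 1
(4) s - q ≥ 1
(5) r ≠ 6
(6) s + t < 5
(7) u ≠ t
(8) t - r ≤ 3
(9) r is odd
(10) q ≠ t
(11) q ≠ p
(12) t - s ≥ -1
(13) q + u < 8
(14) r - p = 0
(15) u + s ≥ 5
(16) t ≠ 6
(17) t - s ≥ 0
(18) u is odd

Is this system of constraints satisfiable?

Unsatisfiable

Constraints 3, 4, and 12 give s − q ≥ 1, q − t ≥ 1, t − s ≥ -1.
Adding all 3 inequalities: the left sides telescope to 0, and the right sides sum to 1 + 1 + (-1) = 1. So 0 ≥ 1, which is false.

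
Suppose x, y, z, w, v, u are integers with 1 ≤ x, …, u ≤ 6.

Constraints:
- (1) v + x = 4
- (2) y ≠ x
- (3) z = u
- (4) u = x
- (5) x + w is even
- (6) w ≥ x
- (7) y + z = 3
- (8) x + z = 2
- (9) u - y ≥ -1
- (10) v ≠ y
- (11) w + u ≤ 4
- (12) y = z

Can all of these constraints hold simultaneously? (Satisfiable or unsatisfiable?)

Unsatisfiable

From constraints 3, 4, and 12, y = z = u = x, so y = x. But constraint 2 says y ≠ x. Contradiction.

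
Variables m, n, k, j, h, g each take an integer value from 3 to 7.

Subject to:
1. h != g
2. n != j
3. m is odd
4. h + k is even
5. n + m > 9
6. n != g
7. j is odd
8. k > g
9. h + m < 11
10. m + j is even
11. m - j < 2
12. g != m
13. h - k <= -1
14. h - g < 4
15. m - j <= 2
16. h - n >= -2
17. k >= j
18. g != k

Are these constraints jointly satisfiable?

Take m = 5, n = 6, k = 7, j = 5, h = 5, g = 4. Then constraint 5: n + m = 11; constraint 9: h + m = 10; constraint 11: m - j = 0, and every other listed constraint is also met.

Satisfiable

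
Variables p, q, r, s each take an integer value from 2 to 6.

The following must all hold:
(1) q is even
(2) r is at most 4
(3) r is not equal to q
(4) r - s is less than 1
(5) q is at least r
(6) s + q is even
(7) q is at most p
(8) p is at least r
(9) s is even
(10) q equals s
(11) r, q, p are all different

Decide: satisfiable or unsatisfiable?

Satisfiable

Take p = 6, q = 4, r = 2, s = 4. Then constraint 4: r - s = -2; constraint 11: values 2, 4, 6 are distinct, and every other listed constraint is also met.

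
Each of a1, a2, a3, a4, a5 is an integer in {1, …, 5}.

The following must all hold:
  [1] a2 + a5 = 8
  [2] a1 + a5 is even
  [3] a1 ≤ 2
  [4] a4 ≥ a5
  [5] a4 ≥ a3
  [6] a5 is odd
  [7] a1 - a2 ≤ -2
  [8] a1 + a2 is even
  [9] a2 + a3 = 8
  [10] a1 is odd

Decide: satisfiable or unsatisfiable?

Take a1 = 1, a2 = 5, a3 = 3, a4 = 5, a5 = 3. Then constraint 1: a2 + a5 = 8; constraint 7: a1 - a2 = -4; constraint 9: a2 + a3 = 8, and every other listed constraint is also met.

Satisfiable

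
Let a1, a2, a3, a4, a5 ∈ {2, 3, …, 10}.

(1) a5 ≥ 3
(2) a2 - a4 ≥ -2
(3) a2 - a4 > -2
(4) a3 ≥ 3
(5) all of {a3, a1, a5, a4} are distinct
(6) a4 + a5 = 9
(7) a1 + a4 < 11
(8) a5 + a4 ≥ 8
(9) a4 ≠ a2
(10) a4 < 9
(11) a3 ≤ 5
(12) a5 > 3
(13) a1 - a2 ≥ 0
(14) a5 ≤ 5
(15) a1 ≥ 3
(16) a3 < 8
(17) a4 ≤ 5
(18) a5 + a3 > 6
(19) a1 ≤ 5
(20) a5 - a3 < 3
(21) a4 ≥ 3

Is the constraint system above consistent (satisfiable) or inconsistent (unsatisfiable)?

Unsatisfiable

Constraints 1, 4, 11, 14, 15, 17, 19, and 21 confine each of a3, a1, a5, a4 to the 3 values {3, …, 5}.
Constraint 5 requires all 4 of them to be distinct, but only 3 values are available — impossible by the pigeonhole principle.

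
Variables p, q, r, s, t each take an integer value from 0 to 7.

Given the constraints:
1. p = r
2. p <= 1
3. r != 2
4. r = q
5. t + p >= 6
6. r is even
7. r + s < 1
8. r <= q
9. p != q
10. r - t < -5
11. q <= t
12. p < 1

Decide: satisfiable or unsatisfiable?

From constraints 1 and 4, p = r = q, so p = q. But constraint 9 says p ≠ q. Contradiction.

Unsatisfiable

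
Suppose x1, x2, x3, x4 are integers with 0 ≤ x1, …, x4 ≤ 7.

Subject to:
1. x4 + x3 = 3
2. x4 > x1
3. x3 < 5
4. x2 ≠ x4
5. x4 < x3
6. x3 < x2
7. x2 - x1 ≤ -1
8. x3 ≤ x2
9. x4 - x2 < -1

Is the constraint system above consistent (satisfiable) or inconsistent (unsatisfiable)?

Constraints 2, 5, 6, and 7 give x4 < x3, x3 < x2, x2 < x1, x1 < x4. Chaining: x4 < x3 < x2 < x1 < x4, which forces x4 < x4 — impossible.

Unsatisfiable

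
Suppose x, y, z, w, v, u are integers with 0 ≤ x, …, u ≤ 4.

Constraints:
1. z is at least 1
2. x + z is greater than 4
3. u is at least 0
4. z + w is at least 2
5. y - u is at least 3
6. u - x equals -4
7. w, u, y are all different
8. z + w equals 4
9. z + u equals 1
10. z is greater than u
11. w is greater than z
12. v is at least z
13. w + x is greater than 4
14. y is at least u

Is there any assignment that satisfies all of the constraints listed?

Take x = 4, y = 4, z = 1, w = 3, v = 4, u = 0. Then constraint 2: x + z = 5; constraint 4: z + w = 4; constraint 5: y - u = 4, and every other listed constraint is also met.

Satisfiable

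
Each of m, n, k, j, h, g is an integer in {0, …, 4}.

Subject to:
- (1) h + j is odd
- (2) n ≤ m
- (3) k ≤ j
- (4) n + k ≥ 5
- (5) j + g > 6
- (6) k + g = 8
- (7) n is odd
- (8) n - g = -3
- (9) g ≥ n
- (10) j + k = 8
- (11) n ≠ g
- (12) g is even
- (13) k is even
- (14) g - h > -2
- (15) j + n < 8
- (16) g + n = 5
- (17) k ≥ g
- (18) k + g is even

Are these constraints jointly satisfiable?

Satisfiable

Setting (m, n, k, j, h, g) = (4, 1, 4, 4, 3, 4) satisfies everything: constraint 4: n + k = 5; constraint 5: j + g = 8; constraint 6: k + g = 8, and the others follow.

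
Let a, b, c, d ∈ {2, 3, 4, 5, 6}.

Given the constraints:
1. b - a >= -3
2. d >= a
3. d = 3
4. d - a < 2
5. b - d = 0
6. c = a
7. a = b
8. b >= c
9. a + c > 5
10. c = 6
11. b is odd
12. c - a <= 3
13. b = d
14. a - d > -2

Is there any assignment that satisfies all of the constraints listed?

Constraint 10 fixes c = 6 and constraint 3 fixes d = 3. Constraints 6, 7, and 13 give c = a = b = d, so c = d. But 6 ≠ 3 — contradiction.

Unsatisfiable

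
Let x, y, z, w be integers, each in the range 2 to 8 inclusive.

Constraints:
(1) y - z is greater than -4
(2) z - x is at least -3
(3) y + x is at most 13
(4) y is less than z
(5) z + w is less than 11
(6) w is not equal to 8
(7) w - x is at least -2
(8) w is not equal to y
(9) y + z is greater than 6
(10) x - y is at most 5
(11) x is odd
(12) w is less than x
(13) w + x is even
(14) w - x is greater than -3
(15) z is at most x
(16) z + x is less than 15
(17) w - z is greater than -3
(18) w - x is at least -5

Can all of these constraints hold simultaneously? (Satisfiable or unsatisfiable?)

Satisfiable

Take x = 7, y = 3, z = 5, w = 5. Then constraint 1: y - z = -2; constraint 2: z - x = -2, and every other listed constraint is also met.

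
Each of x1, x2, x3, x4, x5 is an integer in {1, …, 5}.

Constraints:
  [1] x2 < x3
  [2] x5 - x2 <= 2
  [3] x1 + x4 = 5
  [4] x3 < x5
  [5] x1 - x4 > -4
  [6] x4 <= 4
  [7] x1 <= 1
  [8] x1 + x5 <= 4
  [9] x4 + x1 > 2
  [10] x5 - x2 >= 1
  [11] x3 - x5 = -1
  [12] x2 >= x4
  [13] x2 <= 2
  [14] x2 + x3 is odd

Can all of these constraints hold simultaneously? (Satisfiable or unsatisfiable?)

From constraint 7: x1 ≤ 1. From constraints 12 and 13: x4 ≤ x2 ≤ 2. Hence x1 + x4 ≤ 3. But constraint 3 requires x1 + x4 = 5, and 5 > 3. Contradiction.

Unsatisfiable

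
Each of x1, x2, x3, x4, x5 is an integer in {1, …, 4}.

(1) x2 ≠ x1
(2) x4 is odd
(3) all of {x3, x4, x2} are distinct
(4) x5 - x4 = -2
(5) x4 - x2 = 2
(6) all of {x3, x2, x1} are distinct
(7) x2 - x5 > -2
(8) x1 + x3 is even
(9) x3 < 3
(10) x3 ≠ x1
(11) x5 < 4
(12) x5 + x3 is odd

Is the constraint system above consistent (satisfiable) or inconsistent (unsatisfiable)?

Satisfiable

One satisfying assignment is x1 = 4, x2 = 1, x3 = 2, x4 = 3, x5 = 1.
For the less obvious constraints — constraint 4: x5 - x4 = -2; constraint 5: x4 - x2 = 2 — and the others hold by inspection.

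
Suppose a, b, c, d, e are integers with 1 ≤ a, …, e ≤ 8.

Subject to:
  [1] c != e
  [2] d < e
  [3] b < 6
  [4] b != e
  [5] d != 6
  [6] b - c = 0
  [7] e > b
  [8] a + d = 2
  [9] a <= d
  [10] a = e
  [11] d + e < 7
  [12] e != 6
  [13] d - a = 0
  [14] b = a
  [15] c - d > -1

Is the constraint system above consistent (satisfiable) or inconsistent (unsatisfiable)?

From constraints 10 and 14, b = a = e, so b = e. But constraint 4 says b ≠ e. Contradiction.

Unsatisfiable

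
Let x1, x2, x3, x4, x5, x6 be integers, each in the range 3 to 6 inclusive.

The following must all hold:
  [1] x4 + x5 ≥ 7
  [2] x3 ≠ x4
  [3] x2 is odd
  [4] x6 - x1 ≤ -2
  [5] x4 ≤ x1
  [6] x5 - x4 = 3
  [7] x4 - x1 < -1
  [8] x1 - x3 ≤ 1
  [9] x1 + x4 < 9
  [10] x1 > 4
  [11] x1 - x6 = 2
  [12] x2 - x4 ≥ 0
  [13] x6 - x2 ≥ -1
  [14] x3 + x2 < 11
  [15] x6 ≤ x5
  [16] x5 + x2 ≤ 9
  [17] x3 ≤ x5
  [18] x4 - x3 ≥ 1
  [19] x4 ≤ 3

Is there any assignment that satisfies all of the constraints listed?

Unsatisfiable

Constraints 4, 8, 12, 13, and 18 give x6 − x2 ≥ -1, x2 − x4 ≥ 0, x4 − x3 ≥ 1, x3 − x1 ≥ -1, x1 − x6 ≥ 2.
Adding all 5 inequalities: the left sides telescope to 0, and the right sides sum to (-1) + 0 + 1 + (-1) + 2 = 1. So 0 ≥ 1, which is false.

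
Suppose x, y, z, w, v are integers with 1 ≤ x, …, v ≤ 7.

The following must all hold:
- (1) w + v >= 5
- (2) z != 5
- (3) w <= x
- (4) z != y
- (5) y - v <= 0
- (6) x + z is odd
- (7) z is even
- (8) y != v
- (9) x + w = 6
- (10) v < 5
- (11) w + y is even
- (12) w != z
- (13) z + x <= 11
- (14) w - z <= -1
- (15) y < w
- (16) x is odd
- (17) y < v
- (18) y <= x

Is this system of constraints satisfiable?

Take x = 3, y = 1, z = 6, w = 3, v = 3. Then constraint 1: w + v = 6; constraint 5: y - v = -2; constraint 9: x + w = 6, and every other listed constraint is also met.

Satisfiable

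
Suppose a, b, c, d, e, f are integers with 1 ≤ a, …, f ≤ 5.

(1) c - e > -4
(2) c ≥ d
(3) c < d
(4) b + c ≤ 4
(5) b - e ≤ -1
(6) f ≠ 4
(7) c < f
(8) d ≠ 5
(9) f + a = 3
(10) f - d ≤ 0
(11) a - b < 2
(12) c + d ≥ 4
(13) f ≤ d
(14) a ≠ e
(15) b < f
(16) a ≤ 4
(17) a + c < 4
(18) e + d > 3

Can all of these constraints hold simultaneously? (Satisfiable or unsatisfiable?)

Constraints 2, 7, and 10 give c < f, f ≤ d, d ≤ c. Chaining: c < f ≤ d ≤ c, which forces c < c — impossible.

Unsatisfiable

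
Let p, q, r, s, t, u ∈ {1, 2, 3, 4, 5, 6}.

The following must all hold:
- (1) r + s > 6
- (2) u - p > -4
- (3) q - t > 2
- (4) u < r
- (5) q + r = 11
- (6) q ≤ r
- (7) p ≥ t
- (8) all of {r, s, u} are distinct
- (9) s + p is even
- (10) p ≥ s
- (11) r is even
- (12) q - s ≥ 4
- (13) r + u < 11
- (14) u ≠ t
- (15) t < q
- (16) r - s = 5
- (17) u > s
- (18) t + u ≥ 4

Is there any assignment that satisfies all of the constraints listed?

The assignment p = 5, q = 5, r = 6, s = 1, t = 1, u = 3 works:
  constraint 1 holds since r + s = 7.
  constraint 2 holds since u - p = -2.
  constraint 3 holds since q - t = 4.
The rest check out directly.

Satisfiable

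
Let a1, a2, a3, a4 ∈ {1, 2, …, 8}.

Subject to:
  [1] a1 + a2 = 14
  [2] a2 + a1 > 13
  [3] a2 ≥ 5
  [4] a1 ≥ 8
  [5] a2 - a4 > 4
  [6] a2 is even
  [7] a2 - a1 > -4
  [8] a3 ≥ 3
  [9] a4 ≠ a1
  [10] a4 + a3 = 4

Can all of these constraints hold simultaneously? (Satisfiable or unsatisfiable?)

Satisfiable

One satisfying assignment is a1 = 8, a2 = 6, a3 = 3, a4 = 1.
For the less obvious constraints — constraint 1: a1 + a2 = 14; constraint 2: a2 + a1 = 14 — and the others hold by inspection.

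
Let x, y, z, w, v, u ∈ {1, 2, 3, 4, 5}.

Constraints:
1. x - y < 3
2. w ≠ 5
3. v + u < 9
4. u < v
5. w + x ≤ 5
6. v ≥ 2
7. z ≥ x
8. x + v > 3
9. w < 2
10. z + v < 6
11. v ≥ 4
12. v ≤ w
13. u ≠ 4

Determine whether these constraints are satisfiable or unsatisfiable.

Unsatisfiable

From constraints 11 and 12: w ≥ v and v ≥ 4, so w ≥ 4. From constraint 9: w ≤ 1. But 1 < 4, so no value of w works.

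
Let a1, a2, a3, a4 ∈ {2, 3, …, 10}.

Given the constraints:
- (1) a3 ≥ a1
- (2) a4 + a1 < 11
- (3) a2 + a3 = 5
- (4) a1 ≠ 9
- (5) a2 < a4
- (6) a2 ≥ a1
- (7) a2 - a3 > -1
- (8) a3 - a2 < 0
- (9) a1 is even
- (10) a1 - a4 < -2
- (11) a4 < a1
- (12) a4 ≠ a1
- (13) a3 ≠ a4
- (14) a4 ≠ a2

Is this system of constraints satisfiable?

Constraints 1, 5, 8, and 11 give a3 < a2, a2 < a4, a4 < a1, a1 ≤ a3. Chaining: a3 < a2 < a4 < a1 ≤ a3, which forces a3 < a3 — impossible.

Unsatisfiable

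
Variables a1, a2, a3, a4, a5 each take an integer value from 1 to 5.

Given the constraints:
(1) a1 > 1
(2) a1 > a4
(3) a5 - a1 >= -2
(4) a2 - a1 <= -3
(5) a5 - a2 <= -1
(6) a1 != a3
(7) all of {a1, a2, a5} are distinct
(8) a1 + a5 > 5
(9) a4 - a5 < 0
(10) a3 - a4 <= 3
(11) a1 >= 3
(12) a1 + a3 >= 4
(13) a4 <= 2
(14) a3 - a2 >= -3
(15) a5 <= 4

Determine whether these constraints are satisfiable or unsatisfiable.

Unsatisfiable

Constraints 3, 4, and 5 give a5 − a1 ≥ -2, a1 − a2 ≥ 3, a2 − a5 ≥ 1.
Adding all 3 inequalities: the left sides telescope to 0, and the right sides sum to (-2) + 3 + 1 = 2. So 0 ≥ 2, which is false.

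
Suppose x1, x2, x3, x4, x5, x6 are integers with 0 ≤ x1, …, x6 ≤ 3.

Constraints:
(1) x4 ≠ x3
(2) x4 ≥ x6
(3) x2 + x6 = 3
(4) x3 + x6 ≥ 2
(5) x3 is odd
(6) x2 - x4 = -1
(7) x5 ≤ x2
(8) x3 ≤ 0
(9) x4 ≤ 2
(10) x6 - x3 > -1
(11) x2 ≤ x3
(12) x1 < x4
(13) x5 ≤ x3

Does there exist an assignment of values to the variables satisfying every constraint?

Unsatisfiable

From constraints 8 and 11: x2 ≤ x3 ≤ 0. From constraints 2 and 9: x6 ≤ x4 ≤ 2. Hence x2 + x6 ≤ 2. But constraint 3 requires x2 + x6 = 3, and 3 > 2. Contradiction.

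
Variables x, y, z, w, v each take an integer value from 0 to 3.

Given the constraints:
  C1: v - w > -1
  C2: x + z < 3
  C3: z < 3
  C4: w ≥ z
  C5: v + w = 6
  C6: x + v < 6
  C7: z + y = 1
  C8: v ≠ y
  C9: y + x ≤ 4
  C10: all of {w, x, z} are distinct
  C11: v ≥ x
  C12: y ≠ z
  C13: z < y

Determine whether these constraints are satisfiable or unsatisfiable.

Try x = 1, y = 1, z = 0, w = 3, v = 3.
Check constraint 1: v - w = 0; constraint 2: x + z = 1; constraint 5: v + w = 6. The remaining constraints are straightforward to verify.

Satisfiable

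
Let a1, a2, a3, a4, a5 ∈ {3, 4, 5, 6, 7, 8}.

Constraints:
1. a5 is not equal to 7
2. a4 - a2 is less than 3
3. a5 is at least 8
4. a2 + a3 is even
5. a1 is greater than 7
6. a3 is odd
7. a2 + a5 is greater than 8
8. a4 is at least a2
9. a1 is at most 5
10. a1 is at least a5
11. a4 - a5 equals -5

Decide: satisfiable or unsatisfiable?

Unsatisfiable

From constraint 3: a5 ≥ 8. From constraints 9 and 10: a5 ≤ a1 and a1 ≤ 5, so a5 ≤ 5. But 5 < 8, so no value of a5 works.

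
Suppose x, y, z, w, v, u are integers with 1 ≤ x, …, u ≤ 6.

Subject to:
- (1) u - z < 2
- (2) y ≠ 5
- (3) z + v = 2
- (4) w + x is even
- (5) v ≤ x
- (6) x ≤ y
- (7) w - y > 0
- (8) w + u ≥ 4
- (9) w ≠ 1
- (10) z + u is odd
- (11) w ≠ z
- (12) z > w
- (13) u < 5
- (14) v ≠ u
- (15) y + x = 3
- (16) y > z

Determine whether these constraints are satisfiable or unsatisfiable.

Unsatisfiable

Constraints 7, 12, and 16 give w < z, z < y, y < w. Chaining: w < z < y < w, which forces w < w — impossible.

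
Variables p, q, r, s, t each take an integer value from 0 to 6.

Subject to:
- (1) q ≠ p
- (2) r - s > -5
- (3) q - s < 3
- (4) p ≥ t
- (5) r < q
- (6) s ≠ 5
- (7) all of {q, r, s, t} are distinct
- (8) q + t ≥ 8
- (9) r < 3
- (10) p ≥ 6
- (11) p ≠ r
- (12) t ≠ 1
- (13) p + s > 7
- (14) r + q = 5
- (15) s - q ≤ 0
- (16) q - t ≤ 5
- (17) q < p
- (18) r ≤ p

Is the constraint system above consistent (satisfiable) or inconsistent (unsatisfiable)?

One satisfying assignment is p = 6, q = 5, r = 0, s = 4, t = 3.
For the less obvious constraints — constraint 2: r - s = -4; constraint 3: q - s = 1; constraint 8: q + t = 8 — and the others hold by inspection.

Satisfiable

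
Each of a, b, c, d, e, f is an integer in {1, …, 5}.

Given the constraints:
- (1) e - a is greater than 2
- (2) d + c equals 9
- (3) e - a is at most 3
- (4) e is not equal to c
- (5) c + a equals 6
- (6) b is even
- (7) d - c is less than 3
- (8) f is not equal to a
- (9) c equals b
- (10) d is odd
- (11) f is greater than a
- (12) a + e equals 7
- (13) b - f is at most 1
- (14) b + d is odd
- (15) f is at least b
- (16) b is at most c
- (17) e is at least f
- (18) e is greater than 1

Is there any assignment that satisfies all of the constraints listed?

Satisfiable

Take a = 2, b = 4, c = 4, d = 5, e = 5, f = 4. Then constraint 1: e - a = 3; constraint 2: d + c = 9; constraint 3: e - a = 3, and every other listed constraint is also met.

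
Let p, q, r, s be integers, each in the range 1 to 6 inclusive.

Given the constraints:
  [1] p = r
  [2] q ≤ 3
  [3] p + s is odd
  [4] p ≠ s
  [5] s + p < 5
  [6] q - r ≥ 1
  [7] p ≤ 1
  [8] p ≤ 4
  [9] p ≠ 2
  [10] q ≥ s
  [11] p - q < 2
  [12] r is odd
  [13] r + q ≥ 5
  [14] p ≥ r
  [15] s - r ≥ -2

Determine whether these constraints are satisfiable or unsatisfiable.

From constraints 7 and 14: r ≤ p ≤ 1. From constraint 2: q ≤ 3. Hence r + q ≤ 4. But constraint 13 requires r + q ≥ 5, and 5 > 4. Contradiction.

Unsatisfiable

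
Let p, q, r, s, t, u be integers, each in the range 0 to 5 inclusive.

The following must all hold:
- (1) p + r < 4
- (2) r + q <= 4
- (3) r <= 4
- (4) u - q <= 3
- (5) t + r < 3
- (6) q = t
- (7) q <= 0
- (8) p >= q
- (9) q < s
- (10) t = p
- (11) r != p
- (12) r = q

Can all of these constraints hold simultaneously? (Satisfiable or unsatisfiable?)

From constraints 6, 10, and 12, r = q = t = p, so r = p. But constraint 11 says r ≠ p. Contradiction.

Unsatisfiable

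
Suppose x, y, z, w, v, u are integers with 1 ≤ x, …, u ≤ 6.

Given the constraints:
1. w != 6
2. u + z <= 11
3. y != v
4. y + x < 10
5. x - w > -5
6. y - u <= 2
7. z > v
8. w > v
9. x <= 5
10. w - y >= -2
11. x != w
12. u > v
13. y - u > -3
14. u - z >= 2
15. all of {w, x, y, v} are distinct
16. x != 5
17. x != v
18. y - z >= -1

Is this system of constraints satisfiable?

Satisfiable

Take x = 2, y = 5, z = 4, w = 4, v = 1, u = 6. Then constraint 2: u + z = 10; constraint 4: y + x = 7; constraint 5: x - w = -2, and every other listed constraint is also met.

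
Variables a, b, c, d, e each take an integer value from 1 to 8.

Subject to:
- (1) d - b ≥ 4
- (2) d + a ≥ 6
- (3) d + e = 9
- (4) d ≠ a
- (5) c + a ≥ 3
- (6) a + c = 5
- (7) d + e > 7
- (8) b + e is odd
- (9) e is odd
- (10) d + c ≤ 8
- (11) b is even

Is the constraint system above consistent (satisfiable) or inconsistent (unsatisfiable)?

Satisfiable

Try a = 3, b = 2, c = 2, d = 6, e = 3.
Check constraint 1: d - b = 4; constraint 2: d + a = 9; constraint 3: d + e = 9. The remaining constraints are straightforward to verify.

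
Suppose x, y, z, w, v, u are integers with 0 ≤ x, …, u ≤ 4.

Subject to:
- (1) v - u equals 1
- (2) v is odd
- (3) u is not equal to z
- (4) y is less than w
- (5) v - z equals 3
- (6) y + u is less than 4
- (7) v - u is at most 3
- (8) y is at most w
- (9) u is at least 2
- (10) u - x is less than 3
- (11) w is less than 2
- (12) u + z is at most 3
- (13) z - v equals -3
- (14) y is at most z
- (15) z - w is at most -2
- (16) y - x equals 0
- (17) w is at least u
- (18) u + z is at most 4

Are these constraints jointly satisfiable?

Unsatisfiable

From constraints 9 and 17: w ≥ u and u ≥ 2, so w ≥ 2. From constraint 11: w ≤ 1. But 1 < 2, so no value of w works.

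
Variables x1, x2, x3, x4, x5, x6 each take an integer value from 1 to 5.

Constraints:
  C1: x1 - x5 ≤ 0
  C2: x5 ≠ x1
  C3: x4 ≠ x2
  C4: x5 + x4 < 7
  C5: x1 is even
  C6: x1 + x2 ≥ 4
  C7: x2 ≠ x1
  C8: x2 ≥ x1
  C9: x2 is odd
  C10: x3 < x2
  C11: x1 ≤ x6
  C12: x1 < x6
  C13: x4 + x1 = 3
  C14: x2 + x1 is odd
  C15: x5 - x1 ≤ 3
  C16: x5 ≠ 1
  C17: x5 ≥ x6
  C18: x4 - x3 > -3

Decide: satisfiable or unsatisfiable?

Satisfiable

Take x1 = 2, x2 = 5, x3 = 1, x4 = 1, x5 = 5, x6 = 3. Then constraint 1: x1 - x5 = -3; constraint 4: x5 + x4 = 6; constraint 6: x1 + x2 = 7, and every other listed constraint is also met.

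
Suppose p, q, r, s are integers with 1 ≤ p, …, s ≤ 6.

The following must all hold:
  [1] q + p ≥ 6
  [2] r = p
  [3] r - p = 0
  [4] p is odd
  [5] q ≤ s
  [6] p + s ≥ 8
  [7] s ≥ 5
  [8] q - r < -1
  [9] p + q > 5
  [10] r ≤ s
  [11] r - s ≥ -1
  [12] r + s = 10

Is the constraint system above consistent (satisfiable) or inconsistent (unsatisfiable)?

Take p = 5, q = 1, r = 5, s = 5. Then constraint 1: q + p = 6; constraint 3: r - p = 0, and every other listed constraint is also met.

Satisfiable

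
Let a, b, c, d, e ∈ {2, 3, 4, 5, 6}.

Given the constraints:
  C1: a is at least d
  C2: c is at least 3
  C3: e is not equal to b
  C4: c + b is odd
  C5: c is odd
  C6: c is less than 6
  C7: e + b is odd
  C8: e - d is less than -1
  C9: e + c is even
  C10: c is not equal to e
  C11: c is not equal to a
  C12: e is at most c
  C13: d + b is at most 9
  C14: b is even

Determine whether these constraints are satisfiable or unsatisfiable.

Take a = 6, b = 2, c = 5, d = 5, e = 3. Then constraint 8: e - d = -2; constraint 13: d + b = 7, and every other listed constraint is also met.

Satisfiable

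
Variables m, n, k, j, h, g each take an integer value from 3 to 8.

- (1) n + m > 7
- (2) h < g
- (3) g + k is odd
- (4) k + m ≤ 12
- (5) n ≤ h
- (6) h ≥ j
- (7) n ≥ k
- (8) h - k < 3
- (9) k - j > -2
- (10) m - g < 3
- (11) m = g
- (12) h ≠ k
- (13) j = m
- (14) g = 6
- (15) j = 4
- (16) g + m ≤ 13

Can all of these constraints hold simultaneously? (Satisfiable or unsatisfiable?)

Constraint 15 fixes j = 4 and constraint 14 fixes g = 6. Constraints 11 and 13 give j = m = g, so j = g. But 4 ≠ 6 — contradiction.

Unsatisfiable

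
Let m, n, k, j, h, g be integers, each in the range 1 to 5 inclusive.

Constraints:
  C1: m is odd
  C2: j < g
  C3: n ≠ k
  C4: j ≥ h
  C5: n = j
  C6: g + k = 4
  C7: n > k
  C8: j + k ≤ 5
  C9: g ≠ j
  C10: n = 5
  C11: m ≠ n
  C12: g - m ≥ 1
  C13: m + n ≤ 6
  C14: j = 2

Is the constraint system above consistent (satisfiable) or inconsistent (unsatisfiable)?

Unsatisfiable

Constraint 10 fixes n = 5 and constraint 14 fixes j = 2, but constraint 5 requires n = j. Since 5 ≠ 2, contradiction.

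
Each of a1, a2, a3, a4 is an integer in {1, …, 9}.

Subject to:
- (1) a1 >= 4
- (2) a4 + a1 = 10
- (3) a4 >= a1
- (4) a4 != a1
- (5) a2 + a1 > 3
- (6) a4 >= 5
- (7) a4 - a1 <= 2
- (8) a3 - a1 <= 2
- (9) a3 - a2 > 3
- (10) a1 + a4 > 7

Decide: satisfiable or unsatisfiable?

One satisfying assignment is a1 = 4, a2 = 1, a3 = 6, a4 = 6.
For the less obvious constraints — constraint 2: a4 + a1 = 10; constraint 5: a2 + a1 = 5; constraint 7: a4 - a1 = 2 — and the others hold by inspection.

Satisfiable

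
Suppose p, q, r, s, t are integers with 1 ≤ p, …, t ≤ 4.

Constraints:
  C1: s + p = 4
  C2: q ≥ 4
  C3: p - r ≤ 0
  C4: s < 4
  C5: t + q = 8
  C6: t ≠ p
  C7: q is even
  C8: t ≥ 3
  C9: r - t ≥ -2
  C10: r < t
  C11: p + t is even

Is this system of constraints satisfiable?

Setting (p, q, r, s, t) = (2, 4, 2, 2, 4) satisfies everything: constraint 1: s + p = 4; constraint 3: p - r = 0, and the others follow.

Satisfiable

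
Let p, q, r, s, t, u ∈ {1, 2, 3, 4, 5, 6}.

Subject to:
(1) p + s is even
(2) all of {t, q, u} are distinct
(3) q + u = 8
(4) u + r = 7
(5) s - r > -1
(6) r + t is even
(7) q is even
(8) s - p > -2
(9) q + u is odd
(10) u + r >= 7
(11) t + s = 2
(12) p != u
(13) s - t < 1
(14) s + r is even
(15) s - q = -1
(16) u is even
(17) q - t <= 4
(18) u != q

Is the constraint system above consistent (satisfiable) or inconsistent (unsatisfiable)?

Constraint 7 makes q even and constraint 16 makes u even, so q + u must be even. Constraint 9 says q + u is odd — contradiction.

Unsatisfiable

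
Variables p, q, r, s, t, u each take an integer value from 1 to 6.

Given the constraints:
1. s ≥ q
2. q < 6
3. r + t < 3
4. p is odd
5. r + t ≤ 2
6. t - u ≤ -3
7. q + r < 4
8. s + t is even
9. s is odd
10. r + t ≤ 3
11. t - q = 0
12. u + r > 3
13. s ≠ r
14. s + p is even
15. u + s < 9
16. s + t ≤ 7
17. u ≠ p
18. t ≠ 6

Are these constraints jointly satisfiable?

Take p = 5, q = 1, r = 1, s = 3, t = 1, u = 4. Then constraint 3: r + t = 2; constraint 5: r + t = 2; constraint 6: t - u = -3, and every other listed constraint is also met.

Satisfiable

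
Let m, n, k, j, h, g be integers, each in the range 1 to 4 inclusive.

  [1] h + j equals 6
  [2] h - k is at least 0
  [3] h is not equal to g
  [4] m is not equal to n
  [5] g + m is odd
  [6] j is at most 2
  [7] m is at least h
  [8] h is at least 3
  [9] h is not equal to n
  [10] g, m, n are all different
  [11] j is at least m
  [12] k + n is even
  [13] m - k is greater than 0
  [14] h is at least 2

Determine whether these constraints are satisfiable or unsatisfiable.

Unsatisfiable

From constraints 7 and 8: m ≥ h and h ≥ 3, so m ≥ 3. From constraints 6 and 11: m ≤ j and j ≤ 2, so m ≤ 2. But 2 < 3, so no value of m works.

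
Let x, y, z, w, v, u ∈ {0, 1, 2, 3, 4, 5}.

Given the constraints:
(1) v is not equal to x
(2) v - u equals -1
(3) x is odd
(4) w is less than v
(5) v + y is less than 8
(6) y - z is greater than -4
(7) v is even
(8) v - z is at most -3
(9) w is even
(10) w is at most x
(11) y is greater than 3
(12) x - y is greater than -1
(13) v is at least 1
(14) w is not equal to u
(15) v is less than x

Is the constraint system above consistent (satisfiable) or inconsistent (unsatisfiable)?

Setting (x, y, z, w, v, u) = (5, 4, 5, 0, 2, 3) satisfies everything: constraint 2: v - u = -1; constraint 5: v + y = 6, and the others follow.

Satisfiable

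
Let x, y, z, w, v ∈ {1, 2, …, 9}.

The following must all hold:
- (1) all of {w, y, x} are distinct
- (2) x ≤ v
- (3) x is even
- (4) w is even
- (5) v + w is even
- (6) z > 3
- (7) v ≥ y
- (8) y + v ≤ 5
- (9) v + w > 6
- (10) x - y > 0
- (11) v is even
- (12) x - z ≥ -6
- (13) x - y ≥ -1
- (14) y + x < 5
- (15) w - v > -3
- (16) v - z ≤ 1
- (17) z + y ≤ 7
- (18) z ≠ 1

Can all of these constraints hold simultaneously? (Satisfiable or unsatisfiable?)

Satisfiable

Setting (x, y, z, w, v) = (2, 1, 6, 4, 4) satisfies everything: constraint 8: y + v = 5; constraint 9: v + w = 8, and the others follow.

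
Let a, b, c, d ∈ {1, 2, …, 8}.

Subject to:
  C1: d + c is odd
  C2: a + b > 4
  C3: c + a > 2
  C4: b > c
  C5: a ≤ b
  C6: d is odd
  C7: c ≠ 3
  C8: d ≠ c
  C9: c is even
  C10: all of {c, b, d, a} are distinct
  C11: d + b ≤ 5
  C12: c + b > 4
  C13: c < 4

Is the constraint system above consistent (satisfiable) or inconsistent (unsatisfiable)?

Satisfiable

One satisfying assignment is a = 3, b = 4, c = 2, d = 1.
For the less obvious constraints — constraint 2: a + b = 7; constraint 3: c + a = 5 — and the others hold by inspection.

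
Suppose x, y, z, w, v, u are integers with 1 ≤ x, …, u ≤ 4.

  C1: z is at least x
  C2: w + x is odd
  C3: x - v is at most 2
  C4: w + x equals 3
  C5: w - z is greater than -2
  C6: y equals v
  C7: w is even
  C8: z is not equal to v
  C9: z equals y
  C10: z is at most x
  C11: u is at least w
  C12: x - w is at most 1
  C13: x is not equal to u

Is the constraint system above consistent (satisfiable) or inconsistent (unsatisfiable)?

From constraints 6 and 9, z = y = v, so z = v. But constraint 8 says z ≠ v. Contradiction.

Unsatisfiable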